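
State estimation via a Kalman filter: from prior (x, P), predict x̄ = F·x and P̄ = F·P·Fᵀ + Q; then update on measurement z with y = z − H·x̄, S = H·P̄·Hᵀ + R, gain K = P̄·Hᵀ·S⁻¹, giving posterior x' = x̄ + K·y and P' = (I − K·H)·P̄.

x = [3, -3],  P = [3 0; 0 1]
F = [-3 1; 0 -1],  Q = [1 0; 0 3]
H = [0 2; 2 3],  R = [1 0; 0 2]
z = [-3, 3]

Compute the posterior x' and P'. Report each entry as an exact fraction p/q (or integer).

x̄ = F·x = [-12, 3]
P̄ = F·P·Fᵀ + Q = [29 -1; -1 4]
y = z − H·x̄ = [-9, 18]
S = H·P̄·Hᵀ + R = [17 20; 20 142]
K = P̄·Hᵀ·S⁻¹ = [-692/1007 975/2014; 468/1007 5/1007]
x' = x̄ + K·y = [2919/1007, -1101/1007]
P' = (I − K·H)·P̄ = [2013/2014 -346/1007; -346/1007 234/1007]

x' = [2919/1007, -1101/1007]
P' = [2013/2014 -346/1007; -346/1007 234/1007]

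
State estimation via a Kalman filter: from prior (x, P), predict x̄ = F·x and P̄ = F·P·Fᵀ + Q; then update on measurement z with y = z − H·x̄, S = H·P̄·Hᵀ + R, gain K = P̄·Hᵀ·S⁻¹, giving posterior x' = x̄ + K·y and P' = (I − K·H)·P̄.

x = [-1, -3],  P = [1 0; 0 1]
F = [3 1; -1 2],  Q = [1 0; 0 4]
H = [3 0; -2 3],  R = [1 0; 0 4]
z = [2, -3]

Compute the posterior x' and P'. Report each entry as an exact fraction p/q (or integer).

x' = [314/565, -489/565]
P' = [926/8475 584/8475; 584/8475 3956/8475]

x̄ = F·x = [-6, -5]
P̄ = F·P·Fᵀ + Q = [11 -1; -1 9]
y = z − H·x̄ = [20, 0]
S = H·P̄·Hᵀ + R = [100 -75; -75 141]
K = P̄·Hᵀ·S⁻¹ = [926/2825 -1/339; 584/2825 107/339]
x' = x̄ + K·y = [314/565, -489/565]
P' = (I − K·H)·P̄ = [926/8475 584/8475; 584/8475 3956/8475]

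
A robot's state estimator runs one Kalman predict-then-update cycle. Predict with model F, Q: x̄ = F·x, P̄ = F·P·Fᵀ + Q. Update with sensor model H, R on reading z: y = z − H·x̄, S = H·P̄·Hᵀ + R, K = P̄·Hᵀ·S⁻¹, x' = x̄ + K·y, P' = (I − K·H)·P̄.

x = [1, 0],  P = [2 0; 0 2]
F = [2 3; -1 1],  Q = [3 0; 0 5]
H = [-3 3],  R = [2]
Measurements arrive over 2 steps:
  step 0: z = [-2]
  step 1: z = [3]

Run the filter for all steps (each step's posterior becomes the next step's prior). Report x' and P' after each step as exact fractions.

step 0: x' = [7/44, -23/44], P' = [2371/308 331/44; 331/44 333/44]
step 1: x' = [-916538/548995, -367809/548995], P' = [2899463/548995 2780949/548995; 2780949/548995 2784297/548995]

step 0: x̄ = F·x = [2, -1]
step 0: P̄ = F·P·Fᵀ + Q = [29 2; 2 9]
step 0: y = z − H·x̄ = [7]
step 0: S = H·P̄·Hᵀ + R = [308]
step 0: K = P̄·Hᵀ·S⁻¹ = [-81/308; 3/44]
step 0: x' = x̄ + K·y = [7/44, -23/44]
step 0: P' = (I − K·H)·P̄ = [2371/308 331/44; 331/44 333/44]
step 1: x̄ = F·x = [-5/4, -15/22]
step 1: P̄ = F·P·Fᵀ + Q = [5381/28 -3/14; -3/14 402/77]
step 1: y = z − H·x̄ = [57/44]
step 1: S = H·P̄·Hᵀ + R = [548995/308]
step 1: K = P̄·Hᵀ·S⁻¹ = [-177771/548995; 5022/548995]
step 1: x' = x̄ + K·y = [-916538/548995, -367809/548995]
step 1: P' = (I − K·H)·P̄ = [2899463/548995 2780949/548995; 2780949/548995 2784297/548995]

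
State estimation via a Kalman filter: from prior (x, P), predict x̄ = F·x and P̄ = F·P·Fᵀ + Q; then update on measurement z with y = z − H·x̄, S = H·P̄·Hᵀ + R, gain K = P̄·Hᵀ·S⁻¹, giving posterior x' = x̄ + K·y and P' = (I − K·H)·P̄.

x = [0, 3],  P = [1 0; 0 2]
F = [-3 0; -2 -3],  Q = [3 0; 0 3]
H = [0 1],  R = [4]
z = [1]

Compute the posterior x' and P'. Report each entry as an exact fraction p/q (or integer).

x' = [60/29, -11/29]
P' = [312/29 24/29; 24/29 100/29]

x̄ = F·x = [0, -9]
P̄ = F·P·Fᵀ + Q = [12 6; 6 25]
y = z − H·x̄ = [10]
S = H·P̄·Hᵀ + R = [29]
K = P̄·Hᵀ·S⁻¹ = [6/29; 25/29]
x' = x̄ + K·y = [60/29, -11/29]
P' = (I − K·H)·P̄ = [312/29 24/29; 24/29 100/29]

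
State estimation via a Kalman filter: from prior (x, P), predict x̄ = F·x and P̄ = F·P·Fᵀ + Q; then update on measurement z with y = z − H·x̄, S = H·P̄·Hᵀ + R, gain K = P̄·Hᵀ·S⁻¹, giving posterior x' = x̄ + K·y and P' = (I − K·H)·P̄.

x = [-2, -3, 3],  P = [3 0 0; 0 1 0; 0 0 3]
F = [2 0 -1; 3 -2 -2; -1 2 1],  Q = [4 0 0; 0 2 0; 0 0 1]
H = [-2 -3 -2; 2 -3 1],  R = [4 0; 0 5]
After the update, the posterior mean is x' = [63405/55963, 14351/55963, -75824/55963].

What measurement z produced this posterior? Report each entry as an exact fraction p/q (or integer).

z = [-1, 1]

x̄ = F·x = [-7, -6, -1]
P̄ = F·P·Fᵀ + Q = [19 24 -9; 24 45 -19; -9 -19 11]
S = H·P̄·Hᵀ + R = [517 304; 304 287]
K = P̄·Hᵀ·S⁻¹ = [-13332/55963 5737/55963; -9391/55963 -10722/55963; 11/55963 9738/55963]
x' − x̄ = [455146/55963, 350129/55963, -19861/55963] = K·y
y = (KᵀK)⁻¹·Kᵀ·(x' − x̄) = [-35, -2]
z = y + H·x̄ = [-35, -2] + [34, 3] = [-1, 1]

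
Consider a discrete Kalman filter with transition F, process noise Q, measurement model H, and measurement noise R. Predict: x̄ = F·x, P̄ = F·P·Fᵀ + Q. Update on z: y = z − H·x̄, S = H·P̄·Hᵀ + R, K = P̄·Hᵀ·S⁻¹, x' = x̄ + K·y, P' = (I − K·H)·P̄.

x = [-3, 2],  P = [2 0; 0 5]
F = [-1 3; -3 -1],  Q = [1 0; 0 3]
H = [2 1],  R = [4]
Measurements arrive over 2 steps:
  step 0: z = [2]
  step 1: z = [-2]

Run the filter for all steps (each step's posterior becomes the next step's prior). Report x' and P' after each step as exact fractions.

step 0: x̄ = F·x = [9, 7]
step 0: P̄ = F·P·Fᵀ + Q = [48 -9; -9 26]
step 0: y = z − H·x̄ = [-23]
step 0: S = H·P̄·Hᵀ + R = [186]
step 0: K = P̄·Hᵀ·S⁻¹ = [29/62; 4/93]
step 0: x' = x̄ + K·y = [-109/62, 559/93]
step 0: P' = (I − K·H)·P̄ = [453/62 -395/31; -395/31 2386/93]
step 1: x̄ = F·x = [1227/62, -137/186]
step 1: P̄ = F·P·Fᵀ + Q = [19571/62 2907/62; 2907/62 3341/186]
step 1: y = z − H·x̄ = [-7597/186]
step 1: S = H·P̄·Hᵀ + R = [273821/186]
step 1: K = P̄·Hᵀ·S⁻¹ = [126147/273821; 20783/273821]
step 1: x' = x̄ + K·y = [266647/273821, -1050548/273821]
step 1: P' = (I − K·H)·P̄ = [880574/273821 -1256560/273821; -1256560/273821 2596252/273821]

step 0: x' = [-109/62, 559/93], P' = [453/62 -395/31; -395/31 2386/93]
step 1: x' = [266647/273821, -1050548/273821], P' = [880574/273821 -1256560/273821; -1256560/273821 2596252/273821]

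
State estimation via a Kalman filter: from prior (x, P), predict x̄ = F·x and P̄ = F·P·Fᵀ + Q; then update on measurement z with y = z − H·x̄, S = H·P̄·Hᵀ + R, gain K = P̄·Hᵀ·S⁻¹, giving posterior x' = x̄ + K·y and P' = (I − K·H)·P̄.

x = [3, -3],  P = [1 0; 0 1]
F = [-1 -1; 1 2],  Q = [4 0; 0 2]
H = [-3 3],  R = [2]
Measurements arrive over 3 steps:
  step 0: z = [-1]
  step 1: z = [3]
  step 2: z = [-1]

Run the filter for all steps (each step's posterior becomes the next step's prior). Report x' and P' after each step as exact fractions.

step 0: x̄ = F·x = [0, -3]
step 0: P̄ = F·P·Fᵀ + Q = [6 -3; -3 7]
step 0: y = z − H·x̄ = [8]
step 0: S = H·P̄·Hᵀ + R = [173]
step 0: K = P̄·Hᵀ·S⁻¹ = [-27/173; 30/173]
step 0: x' = x̄ + K·y = [-216/173, -279/173]
step 0: P' = (I − K·H)·P̄ = [309/173 291/173; 291/173 311/173]
step 1: x̄ = F·x = [495/173, -774/173]
step 1: P̄ = F·P·Fᵀ + Q = [1894/173 -1804/173; -1804/173 3063/173]
step 1: y = z − H·x̄ = [4326/173]
step 1: S = H·P̄·Hᵀ + R = [77431/173]
step 1: K = P̄·Hᵀ·S⁻¹ = [-11094/77431; 14601/77431]
step 1: x' = x̄ + K·y = [-55863/77431, 18684/77431]
step 1: P' = (I − K·H)·P̄ = [136286/77431 128890/77431; 128890/77431 138624/77431]
step 2: x̄ = F·x = [37179/77431, -18495/77431]
step 2: P̄ = F·P·Fᵀ + Q = [842414/77431 -800204/77431; -800204/77431 1361204/77431]
step 2: y = z − H·x̄ = [89591/77431]
step 2: S = H·P̄·Hᵀ + R = [34391096/77431]
step 2: K = P̄·Hᵀ·S⁻¹ = [-2463927/17195548; 810528/4298887]
step 2: x' = x̄ + K·y = [5405685/17195548, -89007/4298887]
step 2: P' = (I − K·H)·P̄ = [15135397/8597774 7157044/4298887; 7157044/4298887 7697396/4298887]

step 0: x' = [-216/173, -279/173], P' = [309/173 291/173; 291/173 311/173]
step 1: x' = [-55863/77431, 18684/77431], P' = [136286/77431 128890/77431; 128890/77431 138624/77431]
step 2: x' = [5405685/17195548, -89007/4298887], P' = [15135397/8597774 7157044/4298887; 7157044/4298887 7697396/4298887]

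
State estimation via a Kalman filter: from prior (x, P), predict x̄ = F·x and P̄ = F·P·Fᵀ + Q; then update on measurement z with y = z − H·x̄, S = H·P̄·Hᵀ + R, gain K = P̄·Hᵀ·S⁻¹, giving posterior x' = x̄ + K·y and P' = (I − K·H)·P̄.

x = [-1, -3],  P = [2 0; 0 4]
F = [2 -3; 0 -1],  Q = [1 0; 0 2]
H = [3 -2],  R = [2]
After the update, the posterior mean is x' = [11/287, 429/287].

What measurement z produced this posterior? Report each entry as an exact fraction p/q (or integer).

x̄ = F·x = [7, 3]
P̄ = F·P·Fᵀ + Q = [45 12; 12 6]
S = H·P̄·Hᵀ + R = [287]
K = P̄·Hᵀ·S⁻¹ = [111/287; 24/287]
x' − x̄ = [-1998/287, -432/287] = K·y
y = (KᵀK)⁻¹·Kᵀ·(x' − x̄) = [-18]
z = y + H·x̄ = [-18] + [15] = [-3]

z = [-3]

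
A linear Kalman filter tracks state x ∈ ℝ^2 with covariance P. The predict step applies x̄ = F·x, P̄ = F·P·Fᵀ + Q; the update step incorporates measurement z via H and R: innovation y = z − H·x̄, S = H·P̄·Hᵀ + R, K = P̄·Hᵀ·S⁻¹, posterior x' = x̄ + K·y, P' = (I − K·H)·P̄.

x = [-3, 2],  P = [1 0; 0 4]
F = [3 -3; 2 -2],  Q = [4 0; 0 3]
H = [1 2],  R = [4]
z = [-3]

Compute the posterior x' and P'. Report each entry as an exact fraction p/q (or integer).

x̄ = F·x = [-15, -10]
P̄ = F·P·Fᵀ + Q = [49 30; 30 23]
y = z − H·x̄ = [32]
S = H·P̄·Hᵀ + R = [265]
K = P̄·Hᵀ·S⁻¹ = [109/265; 76/265]
x' = x̄ + K·y = [-487/265, -218/265]
P' = (I − K·H)·P̄ = [1104/265 -334/265; -334/265 319/265]

x' = [-487/265, -218/265]
P' = [1104/265 -334/265; -334/265 319/265]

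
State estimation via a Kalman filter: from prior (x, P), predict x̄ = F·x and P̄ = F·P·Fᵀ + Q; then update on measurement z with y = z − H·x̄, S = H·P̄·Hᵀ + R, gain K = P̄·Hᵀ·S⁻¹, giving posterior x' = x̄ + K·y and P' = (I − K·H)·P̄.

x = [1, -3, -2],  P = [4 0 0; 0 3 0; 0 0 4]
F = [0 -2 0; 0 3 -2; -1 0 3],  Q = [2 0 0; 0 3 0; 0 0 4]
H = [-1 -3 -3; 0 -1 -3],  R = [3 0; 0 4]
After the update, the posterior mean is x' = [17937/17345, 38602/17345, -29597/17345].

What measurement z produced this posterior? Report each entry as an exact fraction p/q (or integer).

x̄ = F·x = [6, -5, -7]
P̄ = F·P·Fᵀ + Q = [14 -18 0; -18 46 -24; 0 -24 44]
S = H·P̄·Hᵀ + R = [287 228; 228 302]
K = P̄·Hᵀ·S⁻¹ = [3988/17345 -1977/17345; -10212/17345 9203/17345; 3252/17345 -8658/17345]
x' − x̄ = [-86133/17345, 125327/17345, 91818/17345] = K·y
y = (KᵀK)⁻¹·Kᵀ·(x' − x̄) = [-33, -23]
z = y + H·x̄ = [-33, -23] + [30, 26] = [-3, 3]

z = [-3, 3]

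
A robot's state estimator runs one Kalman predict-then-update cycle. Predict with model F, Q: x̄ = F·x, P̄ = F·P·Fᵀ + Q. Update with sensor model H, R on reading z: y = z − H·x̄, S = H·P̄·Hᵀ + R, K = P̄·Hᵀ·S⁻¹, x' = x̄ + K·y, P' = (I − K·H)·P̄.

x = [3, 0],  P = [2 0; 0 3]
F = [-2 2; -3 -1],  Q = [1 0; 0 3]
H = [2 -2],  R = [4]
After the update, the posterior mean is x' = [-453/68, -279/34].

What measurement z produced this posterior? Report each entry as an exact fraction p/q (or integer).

z = [3]

x̄ = F·x = [-6, -9]
P̄ = F·P·Fᵀ + Q = [21 6; 6 24]
S = H·P̄·Hᵀ + R = [136]
K = P̄·Hᵀ·S⁻¹ = [15/68; -9/34]
x' − x̄ = [-45/68, 27/34] = K·y
y = (KᵀK)⁻¹·Kᵀ·(x' − x̄) = [-3]
z = y + H·x̄ = [-3] + [6] = [3]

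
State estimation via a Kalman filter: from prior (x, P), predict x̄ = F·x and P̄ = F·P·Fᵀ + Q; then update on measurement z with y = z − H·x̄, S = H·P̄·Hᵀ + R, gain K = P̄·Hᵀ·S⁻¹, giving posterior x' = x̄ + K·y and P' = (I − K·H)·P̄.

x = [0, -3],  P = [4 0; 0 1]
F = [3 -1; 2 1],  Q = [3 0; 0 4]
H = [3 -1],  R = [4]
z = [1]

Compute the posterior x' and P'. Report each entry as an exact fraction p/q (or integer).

x' = [-326/247, -1269/247]
P' = [471/247 1025/247; 1025/247 2883/247]

x̄ = F·x = [3, -3]
P̄ = F·P·Fᵀ + Q = [40 23; 23 21]
y = z − H·x̄ = [-11]
S = H·P̄·Hᵀ + R = [247]
K = P̄·Hᵀ·S⁻¹ = [97/247; 48/247]
x' = x̄ + K·y = [-326/247, -1269/247]
P' = (I − K·H)·P̄ = [471/247 1025/247; 1025/247 2883/247]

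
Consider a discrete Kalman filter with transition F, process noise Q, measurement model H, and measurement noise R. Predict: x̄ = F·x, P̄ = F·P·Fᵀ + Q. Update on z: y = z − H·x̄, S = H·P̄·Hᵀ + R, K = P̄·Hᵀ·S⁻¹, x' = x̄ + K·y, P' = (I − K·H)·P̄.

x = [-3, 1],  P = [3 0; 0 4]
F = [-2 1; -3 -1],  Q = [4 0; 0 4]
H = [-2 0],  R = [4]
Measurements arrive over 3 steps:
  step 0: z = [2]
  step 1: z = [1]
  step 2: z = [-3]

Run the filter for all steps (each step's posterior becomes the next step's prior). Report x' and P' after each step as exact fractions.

step 0: x' = [-13/21, 8/3], P' = [20/21 2/3; 2/3 77/3]
step 1: x' = [-483/1336, 2733/1336], P' = [647/668 -433/668; -433/668 19287/668]
step 2: x' = [41268/26947, -6903/26947], P' = [26279/26947 -14972/26947; -14972/26947 680348/26947]

step 0: x̄ = F·x = [7, 8]
step 0: P̄ = F·P·Fᵀ + Q = [20 14; 14 35]
step 0: y = z − H·x̄ = [16]
step 0: S = H·P̄·Hᵀ + R = [84]
step 0: K = P̄·Hᵀ·S⁻¹ = [-10/21; -1/3]
step 0: x' = x̄ + K·y = [-13/21, 8/3]
step 0: P' = (I − K·H)·P̄ = [20/21 2/3; 2/3 77/3]
step 1: x̄ = F·x = [82/21, -17/21]
step 1: P̄ = F·P·Fᵀ + Q = [647/21 -433/21; -433/21 887/21]
step 1: y = z − H·x̄ = [185/21]
step 1: S = H·P̄·Hᵀ + R = [2672/21]
step 1: K = P̄·Hᵀ·S⁻¹ = [-647/1336; 433/1336]
step 1: x' = x̄ + K·y = [-483/1336, 2733/1336]
step 1: P' = (I − K·H)·P̄ = [647/668 -433/668; -433/668 19287/668]
step 2: x̄ = F·x = [3699/1336, -321/334]
step 2: P̄ = F·P·Fᵀ + Q = [26279/668 -3743/167; -3743/167 6296/167]
step 2: y = z − H·x̄ = [1695/668]
step 2: S = H·P̄·Hᵀ + R = [26947/167]
step 2: K = P̄·Hᵀ·S⁻¹ = [-26279/53894; 7486/26947]
step 2: x' = x̄ + K·y = [41268/26947, -6903/26947]
step 2: P' = (I − K·H)·P̄ = [26279/26947 -14972/26947; -14972/26947 680348/26947]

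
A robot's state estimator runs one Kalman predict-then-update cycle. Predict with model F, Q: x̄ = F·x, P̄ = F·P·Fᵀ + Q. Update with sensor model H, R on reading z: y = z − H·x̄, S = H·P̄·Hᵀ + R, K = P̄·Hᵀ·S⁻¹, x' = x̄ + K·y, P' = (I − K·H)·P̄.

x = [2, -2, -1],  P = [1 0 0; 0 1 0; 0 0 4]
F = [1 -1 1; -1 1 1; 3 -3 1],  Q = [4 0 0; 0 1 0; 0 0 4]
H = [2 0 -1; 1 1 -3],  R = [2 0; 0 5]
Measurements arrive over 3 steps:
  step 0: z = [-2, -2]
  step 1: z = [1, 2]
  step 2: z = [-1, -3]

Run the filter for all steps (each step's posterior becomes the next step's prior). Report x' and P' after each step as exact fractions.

step 0: x' = [-1329/1195, -7243/2390, -511/1195], P' = [1322/1195 1457/1195 1278/1195; 1457/1195 6412/1195 2533/1195; 1278/1195 2533/1195 2002/1195]
step 1: x' = [494693/1978974, -50947/3957948, -494156/989487], P' = [890723/989487 1083731/1978974 740267/989487; 1083731/1978974 13283873/3957948 2166815/1978974; 740267/989487 2166815/1978974 1164749/989487]
step 2: x' = [-1928601491/10930770022, -19244231625/21861540044, 7018689095/10930770022], P' = [4807249077/5465385011 4782400117/10930770022 3883897601/5465385011; 4782400117/10930770022 60861329563/21861540044 9800114037/10930770022; 3883897601/5465385011 9800114037/10930770022 6061886509/5465385011]

step 0: x̄ = F·x = [3, -5, 11]
step 0: P̄ = F·P·Fᵀ + Q = [10 2 10; 2 7 -2; 10 -2 26]
step 0: y = z − H·x̄ = [3, 33]
step 0: S = H·P̄·Hᵀ + R = [28 34; 34 212]
step 0: K = P̄·Hᵀ·S⁻¹ = [683/1195 -211/1195; 381/2390 54/1195; 277/1195 -439/1195]
step 0: x' = x̄ + K·y = [-1329/1195, -7243/2390, -511/1195]
step 0: P' = (I − K·H)·P̄ = [1322/1195 1457/1195 1278/1195; 1457/1195 6412/1195 2533/1195; 1278/1195 2533/1195 2002/1195]
step 1: x̄ = F·x = [3563/2390, -5607/2390, 12733/2390]
step 1: P̄ = F·P·Fᵀ + Q = [9092/1195 -2818/1195 11442/1195; -2818/1195 10527/1195 -14968/1195; 11442/1195 -14968/1195 42632/1195]
step 1: y = z − H·x̄ = [7997/2390, 45023/2390]
step 1: S = H·P̄·Hᵀ + R = [35622/1195 75318/1195; 75318/1195 424802/1195]
step 1: K = P̄·Hᵀ·S⁻¹ = [1041179/1978974 -105095/659658; 647/3957948 163363/1319316; 315785/1978974 -222743/659658]
step 1: x' = x̄ + K·y = [494693/1978974, -50947/3957948, -494156/989487]
step 1: P' = (I − K·H)·P̄ = [890723/989487 1083731/1978974 740267/989487; 1083731/1978974 13283873/3957948 2166815/1978974; 740267/989487 2166815/1978974 1164749/989487]
step 2: x̄ = F·x = [-312097/1319316, -3016957/3957948, 1144375/3957948]
step 2: P̄ = F·P·Fᵀ + Q = [3361945/439772 -2617615/1319316 12234757/1319316; -2617615/1319316 23873909/3957948 -35621651/3957948; 12234757/1319316 -35621651/3957948 124861985/3957948]
step 2: y = z − H·x̄ = [-940991/3957948, -4487471/3957948]
step 2: S = H·P̄·Hᵀ + R = [106990817/3957948 198087029/3957948; 198087029/3957948 1175477609/3957948]
step 2: K = P̄·Hᵀ·S⁻¹ = [5730600553/10930770022 -1781297467/10930770022; -235313803/21861540044 2325089115/21861540044; 1705908693/10930770022 -3760681963/10930770022]
step 2: x' = x̄ + K·y = [-1928601491/10930770022, -19244231625/21861540044, 7018689095/10930770022]
step 2: P' = (I − K·H)·P̄ = [4807249077/5465385011 4782400117/10930770022 3883897601/5465385011; 4782400117/10930770022 60861329563/21861540044 9800114037/10930770022; 3883897601/5465385011 9800114037/10930770022 6061886509/5465385011]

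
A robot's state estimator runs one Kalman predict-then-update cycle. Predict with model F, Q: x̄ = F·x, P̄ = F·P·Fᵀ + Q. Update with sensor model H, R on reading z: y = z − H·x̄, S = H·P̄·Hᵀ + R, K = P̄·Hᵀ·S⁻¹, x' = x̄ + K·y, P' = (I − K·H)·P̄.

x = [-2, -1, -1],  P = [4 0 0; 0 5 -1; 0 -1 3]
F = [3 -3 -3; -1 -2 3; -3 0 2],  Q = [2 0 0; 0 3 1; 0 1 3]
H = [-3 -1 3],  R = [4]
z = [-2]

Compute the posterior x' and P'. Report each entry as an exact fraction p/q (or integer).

x̄ = F·x = [0, 1, 4]
P̄ = F·P·Fᵀ + Q = [92 -6 -48; -6 66 35; -48 35 51]
y = z − H·x̄ = [-13]
S = H·P̄·Hᵀ + R = [1975]
K = P̄·Hᵀ·S⁻¹ = [-414/1975; 57/1975; 262/1975]
x' = x̄ + K·y = [5382/1975, 1234/1975, 4494/1975]
P' = (I − K·H)·P̄ = [10304/1975 11748/1975 13668/1975; 11748/1975 127101/1975 54191/1975; 13668/1975 54191/1975 32081/1975]

x' = [5382/1975, 1234/1975, 4494/1975]
P' = [10304/1975 11748/1975 13668/1975; 11748/1975 127101/1975 54191/1975; 13668/1975 54191/1975 32081/1975]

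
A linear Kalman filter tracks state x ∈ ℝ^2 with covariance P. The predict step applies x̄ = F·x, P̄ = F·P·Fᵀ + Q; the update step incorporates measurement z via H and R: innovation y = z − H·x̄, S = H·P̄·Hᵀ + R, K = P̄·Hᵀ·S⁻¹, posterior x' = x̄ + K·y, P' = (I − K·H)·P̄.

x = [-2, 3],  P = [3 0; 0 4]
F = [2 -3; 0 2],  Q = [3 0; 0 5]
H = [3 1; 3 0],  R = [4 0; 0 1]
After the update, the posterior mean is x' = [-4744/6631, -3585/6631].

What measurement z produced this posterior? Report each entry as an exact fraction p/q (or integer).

x̄ = F·x = [-13, 6]
P̄ = F·P·Fᵀ + Q = [51 -24; -24 21]
S = H·P̄·Hᵀ + R = [340 387; 387 460]
K = P̄·Hᵀ·S⁻¹ = [129/6631 2097/6631; 4404/6631 -4743/6631]
x' − x̄ = [81459/6631, -43371/6631] = K·y
y = (KᵀK)⁻¹·Kᵀ·(x' − x̄) = [30, 37]
z = y + H·x̄ = [30, 37] + [-33, -39] = [-3, -2]

z = [-3, -2]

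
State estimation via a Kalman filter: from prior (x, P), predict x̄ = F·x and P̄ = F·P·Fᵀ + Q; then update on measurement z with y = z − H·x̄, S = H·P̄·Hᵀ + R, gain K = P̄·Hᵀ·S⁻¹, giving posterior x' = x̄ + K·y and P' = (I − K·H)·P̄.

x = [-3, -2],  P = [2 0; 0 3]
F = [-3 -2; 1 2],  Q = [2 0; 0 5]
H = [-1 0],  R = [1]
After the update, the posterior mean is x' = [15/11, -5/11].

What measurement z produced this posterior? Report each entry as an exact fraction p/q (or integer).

z = [-1]

x̄ = F·x = [13, -7]
P̄ = F·P·Fᵀ + Q = [32 -18; -18 19]
S = H·P̄·Hᵀ + R = [33]
K = P̄·Hᵀ·S⁻¹ = [-32/33; 6/11]
x' − x̄ = [-128/11, 72/11] = K·y
y = (KᵀK)⁻¹·Kᵀ·(x' − x̄) = [12]
z = y + H·x̄ = [12] + [-13] = [-1]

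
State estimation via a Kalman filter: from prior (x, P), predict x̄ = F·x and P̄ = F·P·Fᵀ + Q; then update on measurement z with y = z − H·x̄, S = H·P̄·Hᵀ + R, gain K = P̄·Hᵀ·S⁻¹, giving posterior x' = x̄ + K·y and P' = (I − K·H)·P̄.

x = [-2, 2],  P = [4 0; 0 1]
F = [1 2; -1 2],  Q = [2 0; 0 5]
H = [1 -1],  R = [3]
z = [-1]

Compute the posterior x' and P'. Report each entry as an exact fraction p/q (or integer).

x̄ = F·x = [2, 6]
P̄ = F·P·Fᵀ + Q = [10 0; 0 13]
y = z − H·x̄ = [3]
S = H·P̄·Hᵀ + R = [26]
K = P̄·Hᵀ·S⁻¹ = [5/13; -1/2]
x' = x̄ + K·y = [41/13, 9/2]
P' = (I − K·H)·P̄ = [80/13 5; 5 13/2]

x' = [41/13, 9/2]
P' = [80/13 5; 5 13/2]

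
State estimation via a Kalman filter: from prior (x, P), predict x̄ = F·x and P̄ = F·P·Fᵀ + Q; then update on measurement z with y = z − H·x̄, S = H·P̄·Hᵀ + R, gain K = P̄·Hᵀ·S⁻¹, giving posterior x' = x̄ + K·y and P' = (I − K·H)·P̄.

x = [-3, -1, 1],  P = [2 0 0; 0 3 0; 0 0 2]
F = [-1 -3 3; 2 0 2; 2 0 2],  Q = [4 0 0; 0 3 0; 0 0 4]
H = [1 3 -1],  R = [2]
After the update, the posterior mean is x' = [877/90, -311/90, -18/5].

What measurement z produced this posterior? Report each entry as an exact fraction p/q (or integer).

z = [3]

x̄ = F·x = [9, -4, -4]
P̄ = F·P·Fᵀ + Q = [51 8 8; 8 19 16; 8 16 20]
S = H·P̄·Hᵀ + R = [180]
K = P̄·Hᵀ·S⁻¹ = [67/180; 49/180; 1/5]
x' − x̄ = [67/90, 49/90, 2/5] = K·y
y = (KᵀK)⁻¹·Kᵀ·(x' − x̄) = [2]
z = y + H·x̄ = [2] + [1] = [3]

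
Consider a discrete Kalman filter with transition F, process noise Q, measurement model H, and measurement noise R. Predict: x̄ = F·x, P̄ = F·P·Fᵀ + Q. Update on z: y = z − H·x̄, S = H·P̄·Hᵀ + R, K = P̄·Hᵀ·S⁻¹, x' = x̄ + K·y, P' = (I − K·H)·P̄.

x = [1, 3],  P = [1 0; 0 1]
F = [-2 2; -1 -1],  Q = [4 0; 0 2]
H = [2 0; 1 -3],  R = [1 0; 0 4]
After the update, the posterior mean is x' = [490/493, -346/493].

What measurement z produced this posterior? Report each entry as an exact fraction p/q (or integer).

z = [2, 2]

x̄ = F·x = [4, -4]
P̄ = F·P·Fᵀ + Q = [12 0; 0 4]
S = H·P̄·Hᵀ + R = [49 24; 24 52]
K = P̄·Hᵀ·S⁻¹ = [240/493 3/493; 72/493 -147/493]
x' − x̄ = [-1482/493, 1626/493] = K·y
y = (KᵀK)⁻¹·Kᵀ·(x' − x̄) = [-6, -14]
z = y + H·x̄ = [-6, -14] + [8, 16] = [2, 2]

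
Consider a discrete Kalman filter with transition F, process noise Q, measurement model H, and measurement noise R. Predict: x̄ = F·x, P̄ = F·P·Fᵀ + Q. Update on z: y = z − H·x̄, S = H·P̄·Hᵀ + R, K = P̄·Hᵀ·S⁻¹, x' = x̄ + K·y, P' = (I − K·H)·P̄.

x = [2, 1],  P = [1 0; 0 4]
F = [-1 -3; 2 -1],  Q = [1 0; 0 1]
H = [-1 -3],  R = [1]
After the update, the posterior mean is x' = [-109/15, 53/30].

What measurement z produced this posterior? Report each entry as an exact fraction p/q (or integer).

z = [2]

x̄ = F·x = [-5, 3]
P̄ = F·P·Fᵀ + Q = [38 10; 10 9]
S = H·P̄·Hᵀ + R = [180]
K = P̄·Hᵀ·S⁻¹ = [-17/45; -37/180]
x' − x̄ = [-34/15, -37/30] = K·y
y = (KᵀK)⁻¹·Kᵀ·(x' − x̄) = [6]
z = y + H·x̄ = [6] + [-4] = [2]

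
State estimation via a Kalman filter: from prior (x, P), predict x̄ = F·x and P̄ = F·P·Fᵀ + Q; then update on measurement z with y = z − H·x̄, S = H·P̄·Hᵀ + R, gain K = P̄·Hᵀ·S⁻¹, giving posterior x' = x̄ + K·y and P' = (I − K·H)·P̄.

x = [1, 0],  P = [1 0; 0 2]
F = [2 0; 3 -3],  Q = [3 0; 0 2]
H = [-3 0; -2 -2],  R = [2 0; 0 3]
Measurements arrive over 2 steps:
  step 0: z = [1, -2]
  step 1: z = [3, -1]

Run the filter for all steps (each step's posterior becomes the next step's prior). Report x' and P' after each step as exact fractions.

step 0: x' = [-131/507, 635/507], P' = [106/507 -100/507; -100/507 463/507]
step 1: x' = [-12367323/14843045, 3048272/2968609], P' = [3004198/14843045 -551216/2968609; -551216/2968609 2619713/2968609]

step 0: x̄ = F·x = [2, 3]
step 0: P̄ = F·P·Fᵀ + Q = [7 6; 6 29]
step 0: y = z − H·x̄ = [7, 8]
step 0: S = H·P̄·Hᵀ + R = [65 78; 78 195]
step 0: K = P̄·Hᵀ·S⁻¹ = [-53/169 -4/507; 50/169 -242/507]
step 0: x' = x̄ + K·y = [-131/507, 635/507]
step 0: P' = (I − K·H)·P̄ = [106/507 -100/507; -100/507 463/507]
step 1: x̄ = F·x = [-262/507, -766/169]
step 1: P̄ = F·P·Fᵀ + Q = [1945/507 412/169; 412/169 2645/169]
step 1: y = z − H·x̄ = [245/169, -5627/507]
step 1: S = H·P̄·Hᵀ + R = [6173/169 6362/169; 6362/169 50929/507]
step 1: K = P̄·Hᵀ·S⁻¹ = [-4506297/14843045 -165412/14843045; 826824/2968609 -1378998/2968609]
step 1: x' = x̄ + K·y = [-12367323/14843045, 3048272/2968609]
step 1: P' = (I − K·H)·P̄ = [3004198/14843045 -551216/2968609; -551216/2968609 2619713/2968609]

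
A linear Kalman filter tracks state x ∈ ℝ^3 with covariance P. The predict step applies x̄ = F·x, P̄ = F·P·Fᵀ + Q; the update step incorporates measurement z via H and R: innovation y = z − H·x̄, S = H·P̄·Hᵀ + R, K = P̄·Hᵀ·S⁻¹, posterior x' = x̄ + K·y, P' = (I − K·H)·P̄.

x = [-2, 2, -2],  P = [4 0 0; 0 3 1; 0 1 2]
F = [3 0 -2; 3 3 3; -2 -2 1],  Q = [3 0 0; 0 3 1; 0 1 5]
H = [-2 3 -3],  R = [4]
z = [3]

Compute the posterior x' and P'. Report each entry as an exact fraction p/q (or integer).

x' = [-2786/1569, -1730/523, -1629/523]
P' = [72719/1569 5318/523 -10856/523; 5318/523 4194/523 478/523; -10856/523 478/523 7786/523]

x̄ = F·x = [-2, -6, -2]
P̄ = F·P·Fᵀ + Q = [47 18 -24; 18 102 -38; -24 -38 31]
y = z − H·x̄ = [11]
S = H·P̄·Hᵀ + R = [1569]
K = P̄·Hᵀ·S⁻¹ = [32/1569; 128/523; -53/523]
x' = x̄ + K·y = [-2786/1569, -1730/523, -1629/523]
P' = (I − K·H)·P̄ = [72719/1569 5318/523 -10856/523; 5318/523 4194/523 478/523; -10856/523 478/523 7786/523]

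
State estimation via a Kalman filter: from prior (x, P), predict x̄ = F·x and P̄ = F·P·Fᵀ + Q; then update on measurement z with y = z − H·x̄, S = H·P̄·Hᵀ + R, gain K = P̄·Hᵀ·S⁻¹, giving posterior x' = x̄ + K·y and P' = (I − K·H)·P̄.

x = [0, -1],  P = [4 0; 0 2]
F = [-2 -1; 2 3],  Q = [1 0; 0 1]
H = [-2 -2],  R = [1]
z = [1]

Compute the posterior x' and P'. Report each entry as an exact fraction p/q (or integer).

x̄ = F·x = [1, -3]
P̄ = F·P·Fᵀ + Q = [19 -22; -22 35]
y = z − H·x̄ = [-3]
S = H·P̄·Hᵀ + R = [41]
K = P̄·Hᵀ·S⁻¹ = [6/41; -26/41]
x' = x̄ + K·y = [23/41, -45/41]
P' = (I − K·H)·P̄ = [743/41 -746/41; -746/41 759/41]

x' = [23/41, -45/41]
P' = [743/41 -746/41; -746/41 759/41]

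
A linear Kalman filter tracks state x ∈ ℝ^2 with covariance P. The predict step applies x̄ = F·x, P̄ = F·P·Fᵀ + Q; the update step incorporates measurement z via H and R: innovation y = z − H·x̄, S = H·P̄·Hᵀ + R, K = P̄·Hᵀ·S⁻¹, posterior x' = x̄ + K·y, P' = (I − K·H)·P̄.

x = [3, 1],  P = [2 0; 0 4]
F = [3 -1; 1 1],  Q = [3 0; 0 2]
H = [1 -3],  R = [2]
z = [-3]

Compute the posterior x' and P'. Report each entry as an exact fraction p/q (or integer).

x̄ = F·x = [8, 4]
P̄ = F·P·Fᵀ + Q = [25 2; 2 8]
y = z − H·x̄ = [1]
S = H·P̄·Hᵀ + R = [87]
K = P̄·Hᵀ·S⁻¹ = [19/87; -22/87]
x' = x̄ + K·y = [715/87, 326/87]
P' = (I − K·H)·P̄ = [1814/87 592/87; 592/87 212/87]

x' = [715/87, 326/87]
P' = [1814/87 592/87; 592/87 212/87]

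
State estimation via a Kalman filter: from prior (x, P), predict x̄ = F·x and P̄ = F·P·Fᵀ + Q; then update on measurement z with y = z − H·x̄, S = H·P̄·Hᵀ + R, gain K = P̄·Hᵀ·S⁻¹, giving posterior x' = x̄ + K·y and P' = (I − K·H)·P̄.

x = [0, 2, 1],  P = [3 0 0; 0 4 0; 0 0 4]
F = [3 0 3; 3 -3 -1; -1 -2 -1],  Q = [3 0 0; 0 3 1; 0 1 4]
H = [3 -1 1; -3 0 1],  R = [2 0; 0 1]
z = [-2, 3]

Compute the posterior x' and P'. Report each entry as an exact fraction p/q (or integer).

x' = [-67161/33112, -238809/33112, -51265/16556]
P' = [54075/33112 311595/33112 77163/16556; 311595/33112 1890515/33112 460575/16556; 77163/16556 460575/16556 117989/8278]

x̄ = F·x = [3, -7, -5]
P̄ = F·P·Fᵀ + Q = [66 15 -21; 15 70 20; -21 20 27]
y = z − H·x̄ = [-13, 17]
S = H·P̄·Hᵀ + R = [437 -542; -542 748]
K = P̄·Hᵀ·S⁻¹ = [1239/16556 -7899/33112; -8645/16556 -13635/33112; 1723/8278 4489/16556]
x' = x̄ + K·y = [-67161/33112, -238809/33112, -51265/16556]
P' = (I − K·H)·P̄ = [54075/33112 311595/33112 77163/16556; 311595/33112 1890515/33112 460575/16556; 77163/16556 460575/16556 117989/8278]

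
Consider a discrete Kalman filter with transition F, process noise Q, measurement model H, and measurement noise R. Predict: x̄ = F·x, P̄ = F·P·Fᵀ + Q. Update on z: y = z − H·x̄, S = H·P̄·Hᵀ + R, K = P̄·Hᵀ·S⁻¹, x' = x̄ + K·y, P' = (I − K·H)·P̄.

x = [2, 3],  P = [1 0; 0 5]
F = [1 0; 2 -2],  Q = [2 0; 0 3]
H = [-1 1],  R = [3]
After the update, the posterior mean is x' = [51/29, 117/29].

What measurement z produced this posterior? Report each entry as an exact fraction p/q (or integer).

x̄ = F·x = [2, -2]
P̄ = F·P·Fᵀ + Q = [3 2; 2 27]
S = H·P̄·Hᵀ + R = [29]
K = P̄·Hᵀ·S⁻¹ = [-1/29; 25/29]
x' − x̄ = [-7/29, 175/29] = K·y
y = (KᵀK)⁻¹·Kᵀ·(x' − x̄) = [7]
z = y + H·x̄ = [7] + [-4] = [3]

z = [3]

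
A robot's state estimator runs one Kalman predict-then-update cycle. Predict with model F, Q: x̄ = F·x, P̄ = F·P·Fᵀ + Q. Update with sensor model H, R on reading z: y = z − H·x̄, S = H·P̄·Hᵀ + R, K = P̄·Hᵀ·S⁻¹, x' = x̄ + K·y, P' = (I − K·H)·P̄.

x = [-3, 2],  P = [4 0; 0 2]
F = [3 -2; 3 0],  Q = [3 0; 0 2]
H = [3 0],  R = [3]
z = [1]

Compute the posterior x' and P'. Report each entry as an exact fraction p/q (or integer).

x' = [17/71, 81/71]
P' = [47/142 18/71; 18/71 754/71]

x̄ = F·x = [-13, -9]
P̄ = F·P·Fᵀ + Q = [47 36; 36 38]
y = z − H·x̄ = [40]
S = H·P̄·Hᵀ + R = [426]
K = P̄·Hᵀ·S⁻¹ = [47/142; 18/71]
x' = x̄ + K·y = [17/71, 81/71]
P' = (I − K·H)·P̄ = [47/142 18/71; 18/71 754/71]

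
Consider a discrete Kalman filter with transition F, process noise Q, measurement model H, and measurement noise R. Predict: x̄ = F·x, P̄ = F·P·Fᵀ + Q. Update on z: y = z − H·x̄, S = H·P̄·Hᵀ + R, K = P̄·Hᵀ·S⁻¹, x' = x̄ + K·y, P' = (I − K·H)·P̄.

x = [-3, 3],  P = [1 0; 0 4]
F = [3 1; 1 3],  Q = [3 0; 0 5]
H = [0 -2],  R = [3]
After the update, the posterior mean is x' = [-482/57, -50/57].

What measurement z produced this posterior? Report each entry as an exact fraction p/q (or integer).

z = [2]

x̄ = F·x = [-6, 6]
P̄ = F·P·Fᵀ + Q = [16 15; 15 42]
S = H·P̄·Hᵀ + R = [171]
K = P̄·Hᵀ·S⁻¹ = [-10/57; -28/57]
x' − x̄ = [-140/57, -392/57] = K·y
y = (KᵀK)⁻¹·Kᵀ·(x' − x̄) = [14]
z = y + H·x̄ = [14] + [-12] = [2]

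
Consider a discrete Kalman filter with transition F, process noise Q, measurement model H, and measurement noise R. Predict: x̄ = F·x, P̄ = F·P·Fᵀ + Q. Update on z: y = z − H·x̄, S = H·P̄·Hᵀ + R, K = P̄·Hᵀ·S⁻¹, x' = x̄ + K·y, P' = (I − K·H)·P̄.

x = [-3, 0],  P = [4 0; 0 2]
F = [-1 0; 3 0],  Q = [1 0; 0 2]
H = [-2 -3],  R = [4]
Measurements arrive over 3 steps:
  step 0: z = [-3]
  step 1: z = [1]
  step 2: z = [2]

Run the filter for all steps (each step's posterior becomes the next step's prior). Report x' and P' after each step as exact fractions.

step 0: x̄ = F·x = [3, -9]
step 0: P̄ = F·P·Fᵀ + Q = [5 -12; -12 38]
step 0: y = z − H·x̄ = [-24]
step 0: S = H·P̄·Hᵀ + R = [222]
step 0: K = P̄·Hᵀ·S⁻¹ = [13/111; -15/37]
step 0: x' = x̄ + K·y = [7/37, 27/37]
step 0: P' = (I − K·H)·P̄ = [217/111 -54/37; -54/37 56/37]
step 1: x̄ = F·x = [-7/37, 21/37]
step 1: P̄ = F·P·Fᵀ + Q = [328/111 -217/37; -217/37 725/37]
step 1: y = z − H·x̄ = [86/37]
step 1: S = H·P̄·Hᵀ + R = [13519/111]
step 1: K = P̄·Hᵀ·S⁻¹ = [1297/13519; -5223/13519]
step 1: x' = x̄ + K·y = [457/13519, -4467/13519]
step 1: P' = (I − K·H)·P̄ = [24793/13519 -18258/13519; -18258/13519 19136/13519]
step 2: x̄ = F·x = [-457/13519, 1371/13519]
step 2: P̄ = F·P·Fᵀ + Q = [38312/13519 -74379/13519; -74379/13519 250175/13519]
step 2: y = z − H·x̄ = [30237/13519]
step 2: S = H·P̄·Hᵀ + R = [1566351/13519]
step 2: K = P̄·Hᵀ·S⁻¹ = [146513/1566351; -66863/174039]
step 2: x' = x̄ + K·y = [91582/522117, -43966/58013]
step 2: P' = (I − K·H)·P̄ = [2851097/1566351 -232898/174039; -232898/174039 81472/58013]

step 0: x' = [7/37, 27/37], P' = [217/111 -54/37; -54/37 56/37]
step 1: x' = [457/13519, -4467/13519], P' = [24793/13519 -18258/13519; -18258/13519 19136/13519]
step 2: x' = [91582/522117, -43966/58013], P' = [2851097/1566351 -232898/174039; -232898/174039 81472/58013]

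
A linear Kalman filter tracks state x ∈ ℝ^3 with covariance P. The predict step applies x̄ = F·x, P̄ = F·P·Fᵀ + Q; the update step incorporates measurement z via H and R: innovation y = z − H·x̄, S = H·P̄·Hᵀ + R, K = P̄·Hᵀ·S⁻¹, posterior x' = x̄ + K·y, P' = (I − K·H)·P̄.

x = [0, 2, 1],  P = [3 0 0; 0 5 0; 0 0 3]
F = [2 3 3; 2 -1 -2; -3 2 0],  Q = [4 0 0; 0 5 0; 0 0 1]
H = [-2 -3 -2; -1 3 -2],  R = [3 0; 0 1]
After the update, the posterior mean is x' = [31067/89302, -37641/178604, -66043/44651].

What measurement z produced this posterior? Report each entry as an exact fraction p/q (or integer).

z = [3, 2]

x̄ = F·x = [9, -4, 4]
P̄ = F·P·Fᵀ + Q = [88 -21 12; -21 34 -28; 12 -28 48]
S = H·P̄·Hᵀ + R = [361 197; 197 1097]
K = P̄·Hᵀ·S⁻¹ = [-57907/178604 -18093/178604; -39651/357208 65407/357208; -417/89302 -15555/89302]
x' − x̄ = [-772651/89302, 676775/178604, -244647/44651] = K·y
y = (KᵀK)⁻¹·Kᵀ·(x' − x̄) = [17, 31]
z = y + H·x̄ = [17, 31] + [-14, -29] = [3, 2]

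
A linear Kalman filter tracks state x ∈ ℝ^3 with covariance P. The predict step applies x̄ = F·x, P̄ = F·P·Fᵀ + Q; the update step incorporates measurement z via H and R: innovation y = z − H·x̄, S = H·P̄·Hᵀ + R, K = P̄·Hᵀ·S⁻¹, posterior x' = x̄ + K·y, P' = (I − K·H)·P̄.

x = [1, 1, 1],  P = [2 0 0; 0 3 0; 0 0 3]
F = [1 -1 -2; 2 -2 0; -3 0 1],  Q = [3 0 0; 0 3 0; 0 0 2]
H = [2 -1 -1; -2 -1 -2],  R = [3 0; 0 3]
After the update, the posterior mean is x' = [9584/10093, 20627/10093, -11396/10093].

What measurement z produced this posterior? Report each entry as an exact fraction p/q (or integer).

x̄ = F·x = [-2, 0, -2]
P̄ = F·P·Fᵀ + Q = [20 10 -12; 10 23 -12; -12 -12 23]
S = H·P̄·Hᵀ + R = [113 -23; -23 94]
K = P̄·Hᵀ·S⁻¹ = [3350/10093 -1972/10093; 409/10093 -1940/10093; -3520/10093 -1935/10093]
x' − x̄ = [29770/10093, 20627/10093, 8790/10093] = K·y
y = (KᵀK)⁻¹·Kᵀ·(x' − x̄) = [3, -10]
z = y + H·x̄ = [3, -10] + [-2, 8] = [1, -2]

z = [1, -2]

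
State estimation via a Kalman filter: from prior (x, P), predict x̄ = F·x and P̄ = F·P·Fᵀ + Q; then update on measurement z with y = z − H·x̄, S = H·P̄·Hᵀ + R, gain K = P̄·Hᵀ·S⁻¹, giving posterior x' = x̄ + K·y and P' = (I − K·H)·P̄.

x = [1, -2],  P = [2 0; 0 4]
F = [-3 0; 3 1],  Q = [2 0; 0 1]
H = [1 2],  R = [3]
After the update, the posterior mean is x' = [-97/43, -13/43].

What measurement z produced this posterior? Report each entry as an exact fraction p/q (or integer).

x̄ = F·x = [-3, 1]
P̄ = F·P·Fᵀ + Q = [20 -18; -18 23]
S = H·P̄·Hᵀ + R = [43]
K = P̄·Hᵀ·S⁻¹ = [-16/43; 28/43]
x' − x̄ = [32/43, -56/43] = K·y
y = (KᵀK)⁻¹·Kᵀ·(x' − x̄) = [-2]
z = y + H·x̄ = [-2] + [-1] = [-3]

z = [-3]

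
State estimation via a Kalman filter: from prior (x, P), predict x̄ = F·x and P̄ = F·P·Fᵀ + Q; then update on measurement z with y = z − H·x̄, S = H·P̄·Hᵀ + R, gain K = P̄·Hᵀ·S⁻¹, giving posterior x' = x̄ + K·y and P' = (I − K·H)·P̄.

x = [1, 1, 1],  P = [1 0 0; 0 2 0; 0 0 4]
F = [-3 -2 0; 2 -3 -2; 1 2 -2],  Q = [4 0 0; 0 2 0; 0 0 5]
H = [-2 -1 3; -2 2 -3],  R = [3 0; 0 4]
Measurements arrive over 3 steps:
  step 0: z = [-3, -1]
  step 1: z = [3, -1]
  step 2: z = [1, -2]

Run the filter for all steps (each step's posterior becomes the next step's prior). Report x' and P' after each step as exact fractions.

step 0: x̄ = F·x = [-5, -3, 1]
step 0: P̄ = F·P·Fᵀ + Q = [21 6 -11; 6 40 6; -11 6 30]
step 0: y = z − H·x̄ = [-19, -2]
step 0: S = H·P̄·Hᵀ + R = [517 -224; -224 266]
step 0: K = P̄·Hᵀ·S⁻¹ = [-1491/6239 -16593/87346; 154/6239 9117/43673; 1118/6239 -372/6239]
step 0: x' = x̄ + K·y = [-3469/43673, -169735/43673, -14259/6239]
step 0: P' = (I − K·H)·P̄ = [193251/87346 322005/43673 23045/6239; 322005/43673 1327722/43673 94046/6239; 23045/6239 94046/6239 47830/6239]
step 1: x̄ = F·x = [20581/2569, 701893/43673, -143313/43673]
step 1: P̄ = F·P·Fᵀ + Q = [1202267/5138 741046/2569 -538309/5138; 741046/2569 16507870/43673 -5763082/43673; -538309/5138 -5763082/43673 4682605/87346]
step 1: y = z − H·x̄ = [1962605/43673, -1177644/43673]
step 1: S = H·P̄·Hᵀ + R = [436929655/87346 -180547373/87346; -180547373/87346 83244365/87346]
step 1: K = P̄·Hᵀ·S⁻¹ = [-12720732048/43214088601 -8398941843/43214088601; -8640762178/43214088601 7328960490/43214088601; 2960709744/43214088601 -3336855105/43214088601]
step 1: x' = x̄ + K·y = [1025961673/43214088601, 108587843491/43214088601, 81221589099/43214088601]
step 1: P' = (I − K·H)·P̄ = [45783739843/43214088601 111376995856/43214088601 54927426466/43214088601; 111376995856/43214088601 448901538850/43214088601 215244414676/43214088601; 54927426466/43214088601 215244414676/43214088601 111327132280/43214088601]
step 2: x̄ = F·x = [-220253572001/43214088601, -486154785325/43214088601, 55758470457/43214088601]
step 2: P̄ = F·P·Fᵀ + Q = [3717040118663/43214088601 4166133990822/43214088601 -1633431124277/43214088601; 4166133990822/43214088601 5561975129456/43214088601 -1944231957882/43214088601; -1633431124277/43214088601 -1944231957882/43214088601 1006611827520/43214088601]
step 2: y = z − H·x̄ = [-1050723252097/43214088601, 612649660817/43214088601]
step 2: S = H·P̄·Hᵀ + R = [77550385519495/43214088601 -31145651834522/43214088601; -31145651834522/43214088601 16748961871244/43214088601]
step 2: K = P̄·Hᵀ·S⁻¹ = [-1108074955663649/3804740914533848 -1486659116283483/7609481829067696; -357486827298329/1902370457266924 629603433176109/3804740914533848; 141415650967171/1902370457266924 -301258053619719/3804740914533848]
step 2: x' = x̄ + K·y = [-5976211084552801/7609481829067696, -16492936731747121/3804740914533848, -6238625980092461/3804740914533848]
step 2: P' = (I − K·H)·P̄ = [7810313914987873/7609481829067696 9323084730417833/3804740914533848 4603057926138253/3804740914533848; 9323084730417833/3804740914533848 18832915845292897/1902370457266924 9027846697938581/1902370457266924; 4603057926138253/3804740914533848 9027846697938581/1902370457266924 4685050525659449/1902370457266924]

step 0: x' = [-3469/43673, -169735/43673, -14259/6239], P' = [193251/87346 322005/43673 23045/6239; 322005/43673 1327722/43673 94046/6239; 23045/6239 94046/6239 47830/6239]
step 1: x' = [1025961673/43214088601, 108587843491/43214088601, 81221589099/43214088601], P' = [45783739843/43214088601 111376995856/43214088601 54927426466/43214088601; 111376995856/43214088601 448901538850/43214088601 215244414676/43214088601; 54927426466/43214088601 215244414676/43214088601 111327132280/43214088601]
step 2: x' = [-5976211084552801/7609481829067696, -16492936731747121/3804740914533848, -6238625980092461/3804740914533848], P' = [7810313914987873/7609481829067696 9323084730417833/3804740914533848 4603057926138253/3804740914533848; 9323084730417833/3804740914533848 18832915845292897/1902370457266924 9027846697938581/1902370457266924; 4603057926138253/3804740914533848 9027846697938581/1902370457266924 4685050525659449/1902370457266924]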